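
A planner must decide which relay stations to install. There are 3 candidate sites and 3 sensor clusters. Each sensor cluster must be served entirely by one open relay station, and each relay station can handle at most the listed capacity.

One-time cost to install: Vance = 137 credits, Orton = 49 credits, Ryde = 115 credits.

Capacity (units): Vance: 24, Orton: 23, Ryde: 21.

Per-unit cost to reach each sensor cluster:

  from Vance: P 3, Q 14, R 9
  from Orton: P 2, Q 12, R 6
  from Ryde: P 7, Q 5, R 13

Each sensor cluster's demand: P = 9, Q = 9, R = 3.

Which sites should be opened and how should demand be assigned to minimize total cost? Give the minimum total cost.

Minimum total cost: 193

Open {Orton}: P→Orton 2·9=18, Q→Orton 12·9=108, R→Orton 6·3=18.
Loads: Orton carries 21/23. Service 144; fixed 49; total 193.
Next best feasible plan costs 245.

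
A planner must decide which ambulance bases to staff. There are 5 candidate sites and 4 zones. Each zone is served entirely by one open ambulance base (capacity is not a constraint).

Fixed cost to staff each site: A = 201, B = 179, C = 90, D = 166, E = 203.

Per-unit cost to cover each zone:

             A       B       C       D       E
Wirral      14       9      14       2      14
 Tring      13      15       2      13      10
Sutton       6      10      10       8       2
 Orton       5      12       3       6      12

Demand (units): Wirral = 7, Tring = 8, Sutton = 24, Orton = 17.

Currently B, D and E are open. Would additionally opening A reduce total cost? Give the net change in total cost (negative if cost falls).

Current service cost with {B, D, E}: 244.
Adding A: each zone re-picks its cheapest; new service cost 227, saving 17.
Extra fixed cost: 201. Net change = 201 − 17 = 184.
(Totals: 792 → 976.)

No — net change +184 (cost rises by 184).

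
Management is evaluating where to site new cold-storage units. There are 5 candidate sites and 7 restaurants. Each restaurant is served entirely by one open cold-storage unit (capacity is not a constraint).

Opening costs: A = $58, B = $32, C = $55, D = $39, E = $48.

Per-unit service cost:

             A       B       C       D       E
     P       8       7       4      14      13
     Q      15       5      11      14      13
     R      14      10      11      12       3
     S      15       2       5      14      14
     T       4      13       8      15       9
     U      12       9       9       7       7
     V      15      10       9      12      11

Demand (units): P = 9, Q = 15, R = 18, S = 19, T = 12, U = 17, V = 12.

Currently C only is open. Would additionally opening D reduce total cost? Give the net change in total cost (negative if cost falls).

No — net change +5 (cost rises by 5).

Current service cost with {C}: 851.
Adding D: each restaurant re-picks its cheapest; new service cost 817, saving 34.
Extra fixed cost: 39. Net change = 39 − 34 = 5.
(Totals: 906 → 911.)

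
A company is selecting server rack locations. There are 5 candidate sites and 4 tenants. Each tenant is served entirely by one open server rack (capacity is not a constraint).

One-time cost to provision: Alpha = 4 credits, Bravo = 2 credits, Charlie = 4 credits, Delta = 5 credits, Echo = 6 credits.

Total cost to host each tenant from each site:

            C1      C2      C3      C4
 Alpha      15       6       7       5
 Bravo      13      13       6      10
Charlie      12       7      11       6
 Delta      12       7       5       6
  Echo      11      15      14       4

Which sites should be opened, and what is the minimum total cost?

For any fixed open set, each tenant goes to its cheapest open site; total = fixed + service.
{Delta}: C1→Delta 12, C2→Delta 7, C3→Delta 5, C4→Delta 6. Service 30; fixed 5; total 35.
{Alpha, Bravo}: C1→Bravo 13, C2→Alpha 6, C3→Bravo 6, C4→Alpha 5. Service 30; fixed 6; total 36.
{Alpha}: service 33 + fixed 4 = 37
{Alpha, Bravo, Charlie, Delta, Echo}: C1→Echo 11, C2→Alpha 6, C3→Delta 5, C4→Echo 4. Service 26; fixed 21; total 47.
No other subset beats 35.

Open Delta only; minimum total cost 35.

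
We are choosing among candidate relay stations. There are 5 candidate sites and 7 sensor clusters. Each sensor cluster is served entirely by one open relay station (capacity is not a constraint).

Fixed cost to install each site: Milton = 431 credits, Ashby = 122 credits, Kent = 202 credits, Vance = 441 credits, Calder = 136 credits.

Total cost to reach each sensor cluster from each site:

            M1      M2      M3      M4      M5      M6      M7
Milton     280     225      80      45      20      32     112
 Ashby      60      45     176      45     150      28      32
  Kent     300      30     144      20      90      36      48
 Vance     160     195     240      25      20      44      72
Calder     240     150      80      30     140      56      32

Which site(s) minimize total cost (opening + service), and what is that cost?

Open Ashby only; minimum total cost 658.

For any fixed open set, each sensor cluster goes to its cheapest open site; total = fixed + service.
{Ashby}: M1→Ashby 60, M2→Ashby 45, M3→Ashby 176, M4→Ashby 45, M5→Ashby 150, M6→Ashby 28, M7→Ashby 32. Service 536; fixed 122; total 658.
{Ashby, Calder}: service 415 + fixed 258 = 673
{Ashby, Kent}: service 404 + fixed 324 = 728
{Milton, Ashby, Kent, Vance, Calder}: service 270 + fixed 1332 = 1602
No other subset beats 658.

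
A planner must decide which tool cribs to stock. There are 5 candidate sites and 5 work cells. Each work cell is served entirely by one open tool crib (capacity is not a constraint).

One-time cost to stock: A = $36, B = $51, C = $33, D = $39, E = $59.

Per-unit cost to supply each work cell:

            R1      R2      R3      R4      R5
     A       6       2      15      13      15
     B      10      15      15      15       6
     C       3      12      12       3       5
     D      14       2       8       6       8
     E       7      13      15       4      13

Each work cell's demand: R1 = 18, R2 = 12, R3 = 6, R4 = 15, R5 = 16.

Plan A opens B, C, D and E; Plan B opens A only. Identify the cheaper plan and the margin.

Plan A is cheaper by 260.

Plan A: {B, C, D, E}: R1→C 3·18=54, R2→D 2·12=24, R3→D 8·6=48, R4→C 3·15=45, R5→C 5·16=80. Service 251; fixed 182; total 433.
Plan B: {A}: R1→A 6·18=108, R2→A 2·12=24, R3→A 15·6=90, R4→A 13·15=195, R5→A 15·16=240. Service 657; fixed 36; total 693.
Difference: |433 − 693| = 260.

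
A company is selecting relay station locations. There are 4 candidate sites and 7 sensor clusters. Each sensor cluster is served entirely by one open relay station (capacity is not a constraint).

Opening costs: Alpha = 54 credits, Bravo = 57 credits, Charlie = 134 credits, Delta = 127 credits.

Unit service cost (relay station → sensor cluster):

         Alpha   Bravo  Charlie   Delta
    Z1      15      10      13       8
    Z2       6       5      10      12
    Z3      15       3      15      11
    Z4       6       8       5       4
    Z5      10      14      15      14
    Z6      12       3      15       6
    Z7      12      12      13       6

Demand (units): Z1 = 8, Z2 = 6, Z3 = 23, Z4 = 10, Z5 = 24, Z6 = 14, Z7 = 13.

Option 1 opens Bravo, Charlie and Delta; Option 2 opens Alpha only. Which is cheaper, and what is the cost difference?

Option 1: {Bravo, Charlie, Delta}: Z1→Delta 8·8=64, Z2→Bravo 5·6=30, Z3→Bravo 3·23=69, Z4→Delta 4·10=40, Z5→Bravo 14·24=336, Z6→Bravo 3·14=42, Z7→Delta 6·13=78. Service 659; fixed 318; total 977.
Option 2: {Alpha}: Z1→Alpha 15·8=120, Z2→Alpha 6·6=36, Z3→Alpha 15·23=345, Z4→Alpha 6·10=60, Z5→Alpha 10·24=240, Z6→Alpha 12·14=168, Z7→Alpha 12·13=156. Service 1125; fixed 54; total 1179.
Difference: |977 − 1179| = 202.

Option 1 is cheaper by 202.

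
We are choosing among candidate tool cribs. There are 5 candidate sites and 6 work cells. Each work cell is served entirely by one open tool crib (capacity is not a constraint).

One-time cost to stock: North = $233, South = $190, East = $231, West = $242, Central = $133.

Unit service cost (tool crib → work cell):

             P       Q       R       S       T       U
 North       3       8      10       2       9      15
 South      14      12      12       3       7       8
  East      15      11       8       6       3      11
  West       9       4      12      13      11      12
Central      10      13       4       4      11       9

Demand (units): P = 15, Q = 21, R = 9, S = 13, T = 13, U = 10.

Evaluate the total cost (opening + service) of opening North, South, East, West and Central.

Each work cell is assigned to its cheapest site among the open ones.
{North, South, East, West, Central}: P→North 3·15=45, Q→West 4·21=84, R→Central 4·9=36, S→North 2·13=26, T→East 3·13=39, U→South 8·10=80. Service 310; fixed 1029; total 1339.

Total cost: 1339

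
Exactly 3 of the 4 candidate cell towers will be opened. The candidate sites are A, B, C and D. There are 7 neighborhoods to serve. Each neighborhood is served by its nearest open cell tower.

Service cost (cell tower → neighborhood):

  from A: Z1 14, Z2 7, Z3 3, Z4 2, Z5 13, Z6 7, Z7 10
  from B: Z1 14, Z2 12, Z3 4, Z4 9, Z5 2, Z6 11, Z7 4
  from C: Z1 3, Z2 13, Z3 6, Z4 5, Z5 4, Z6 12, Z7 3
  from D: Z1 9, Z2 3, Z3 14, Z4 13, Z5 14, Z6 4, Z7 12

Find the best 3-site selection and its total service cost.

With exactly 3 open, each neighborhood uses its cheapest among the chosen.
{A, C, D}: Z1→C 3, Z2→D 3, Z3→A 3, Z4→A 2, Z5→C 4, Z6→D 4, Z7→C 3. Service cost 22.
{B, C, D}: service cost 24
{A, B, C}: service cost 27
Among all 4 size-3 choices, {A, C, D} is lowest.

Choose A, C and D; total service cost 22.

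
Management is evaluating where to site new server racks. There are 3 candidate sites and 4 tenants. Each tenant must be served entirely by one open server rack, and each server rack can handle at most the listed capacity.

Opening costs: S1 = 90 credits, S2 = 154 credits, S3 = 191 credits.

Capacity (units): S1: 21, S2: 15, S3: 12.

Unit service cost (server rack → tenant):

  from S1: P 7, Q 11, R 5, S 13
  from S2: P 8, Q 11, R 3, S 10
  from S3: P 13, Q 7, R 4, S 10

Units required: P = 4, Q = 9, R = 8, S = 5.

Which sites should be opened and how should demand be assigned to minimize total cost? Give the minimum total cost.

Open {S1, S2}: P→S1 7·4=28, Q→S1 11·9=99, R→S2 3·8=24, S→S2 10·5=50.
Loads: S1 carries 13/21, S2 carries 13/15. Service 201; fixed 244; total 445.
Next best feasible plan costs 460.

Minimum total cost: 445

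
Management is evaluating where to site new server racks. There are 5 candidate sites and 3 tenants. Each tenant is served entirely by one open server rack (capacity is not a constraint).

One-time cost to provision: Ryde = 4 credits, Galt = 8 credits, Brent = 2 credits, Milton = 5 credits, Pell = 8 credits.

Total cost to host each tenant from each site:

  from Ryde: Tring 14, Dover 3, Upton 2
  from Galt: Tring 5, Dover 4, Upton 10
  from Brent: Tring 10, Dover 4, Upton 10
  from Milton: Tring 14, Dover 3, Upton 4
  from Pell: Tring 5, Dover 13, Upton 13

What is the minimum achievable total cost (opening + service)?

Minimum total cost: 21

For any fixed open set, each tenant goes to its cheapest open site; total = fixed + service.
{Ryde, Brent}: Tring→Brent 10, Dover→Ryde 3, Upton→Ryde 2. Service 15; fixed 6; total 21.
{Ryde, Galt}: service 10 + fixed 12 = 22
{Ryde, Pell}: service 10 + fixed 12 = 22
{Ryde, Galt, Brent, Milton, Pell}: service 10 + fixed 27 = 37
No other subset beats 21.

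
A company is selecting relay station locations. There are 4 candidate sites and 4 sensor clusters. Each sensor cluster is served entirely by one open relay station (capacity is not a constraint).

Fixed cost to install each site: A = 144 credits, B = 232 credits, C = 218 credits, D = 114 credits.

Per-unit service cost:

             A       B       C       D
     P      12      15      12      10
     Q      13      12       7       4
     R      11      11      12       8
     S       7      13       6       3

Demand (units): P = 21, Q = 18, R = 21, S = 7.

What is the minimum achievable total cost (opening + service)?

Minimum total cost: 585

For any fixed open set, each sensor cluster goes to its cheapest open site; total = fixed + service.
{D}: P→D 10·21=210, Q→D 4·18=72, R→D 8·21=168, S→D 3·7=21. Service 471; fixed 114; total 585.
{A, D}: service 471 + fixed 258 = 729
{C, D}: P→D 10·21=210, Q→D 4·18=72, R→D 8·21=168, S→D 3·7=21. Service 471; fixed 332; total 803.
{A, B, C, D}: P→D 10·21=210, Q→D 4·18=72, R→D 8·21=168, S→D 3·7=21. Service 471; fixed 708; total 1179.
(All 15 nonempty subsets were checked; D only is lowest.)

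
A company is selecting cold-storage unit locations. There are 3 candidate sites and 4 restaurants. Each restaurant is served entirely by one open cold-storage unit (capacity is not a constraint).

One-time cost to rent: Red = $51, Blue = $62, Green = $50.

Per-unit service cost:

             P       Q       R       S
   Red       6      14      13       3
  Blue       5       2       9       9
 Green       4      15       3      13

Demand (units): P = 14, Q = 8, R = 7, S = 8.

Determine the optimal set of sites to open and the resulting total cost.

Open Blue and Green; minimum total cost 277.

For any fixed open set, each restaurant goes to its cheapest open site; total = fixed + service.
{Blue, Green}: P→Green 4·14=56, Q→Blue 2·8=16, R→Green 3·7=21, S→Blue 9·8=72. Service 165; fixed 112; total 277.
{Red, Blue, Green}: service 117 + fixed 163 = 280
{Blue}: service 221 + fixed 62 = 283
{Green}: P→Green 4·14=56, Q→Green 15·8=120, R→Green 3·7=21, S→Green 13·8=104. Service 301; fixed 50; total 351.
No other subset beats 277.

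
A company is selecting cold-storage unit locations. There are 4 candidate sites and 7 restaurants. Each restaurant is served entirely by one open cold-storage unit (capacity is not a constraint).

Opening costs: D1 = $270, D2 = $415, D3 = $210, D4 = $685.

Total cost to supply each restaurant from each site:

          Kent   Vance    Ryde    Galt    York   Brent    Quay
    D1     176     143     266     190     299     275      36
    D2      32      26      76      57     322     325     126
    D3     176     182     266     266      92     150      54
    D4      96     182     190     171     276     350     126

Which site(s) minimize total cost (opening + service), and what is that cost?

Open D2 and D3; minimum total cost 1112.

For any fixed open set, each restaurant goes to its cheapest open site; total = fixed + service.
{D2, D3}: Kent→D2 32, Vance→D2 26, Ryde→D2 76, Galt→D2 57, York→D3 92, Brent→D3 150, Quay→D3 54. Service 487; fixed 625; total 1112.
{D1, D2, D3}: service 469 + fixed 895 = 1364
{D2}: service 964 + fixed 415 = 1379
{D1, D2, D3, D4}: service 469 + fixed 1580 = 2049
(All 15 nonempty subsets were checked; D2 and D3 is lowest.)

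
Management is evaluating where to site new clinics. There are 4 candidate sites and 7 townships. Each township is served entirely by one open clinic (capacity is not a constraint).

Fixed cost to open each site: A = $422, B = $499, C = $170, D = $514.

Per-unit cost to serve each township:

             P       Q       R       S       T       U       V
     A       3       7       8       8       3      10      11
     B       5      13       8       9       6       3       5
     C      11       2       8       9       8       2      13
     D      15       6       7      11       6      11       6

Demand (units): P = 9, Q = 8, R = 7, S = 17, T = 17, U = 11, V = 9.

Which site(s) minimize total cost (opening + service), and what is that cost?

Open C only; minimum total cost 769.

For any fixed open set, each township goes to its cheapest open site; total = fixed + service.
{C}: P→C 11·9=99, Q→C 2·8=16, R→C 8·7=56, S→C 9·17=153, T→C 8·17=136, U→C 2·11=22, V→C 13·9=117. Service 599; fixed 170; total 769.
{A}: P→A 3·9=27, Q→A 7·8=56, R→A 8·7=56, S→A 8·17=136, T→A 3·17=51, U→A 10·11=110, V→A 11·9=99. Service 535; fixed 422; total 957.
{A, C}: service 407 + fixed 592 = 999
{A, B, C, D}: P→A 3·9=27, Q→C 2·8=16, R→D 7·7=49, S→A 8·17=136, T→A 3·17=51, U→C 2·11=22, V→B 5·9=45. Service 346; fixed 1605; total 1951.
No other subset beats 769.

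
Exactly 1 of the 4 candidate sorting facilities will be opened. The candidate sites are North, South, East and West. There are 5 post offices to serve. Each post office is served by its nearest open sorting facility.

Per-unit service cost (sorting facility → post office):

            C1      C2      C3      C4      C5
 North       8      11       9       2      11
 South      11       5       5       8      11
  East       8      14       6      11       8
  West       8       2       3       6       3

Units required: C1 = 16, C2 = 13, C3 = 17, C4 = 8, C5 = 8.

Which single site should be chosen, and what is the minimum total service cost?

Choose West only; total service cost 277.

With exactly 1 open, each post office uses its cheapest among the chosen.
{West}: C1→West 8·16=128, C2→West 2·13=26, C3→West 3·17=51, C4→West 6·8=48, C5→West 3·8=24. Service cost 277.
{South}: service cost 478
{North}: service cost 528
Among all 4 size-1 choices, {West} is lowest.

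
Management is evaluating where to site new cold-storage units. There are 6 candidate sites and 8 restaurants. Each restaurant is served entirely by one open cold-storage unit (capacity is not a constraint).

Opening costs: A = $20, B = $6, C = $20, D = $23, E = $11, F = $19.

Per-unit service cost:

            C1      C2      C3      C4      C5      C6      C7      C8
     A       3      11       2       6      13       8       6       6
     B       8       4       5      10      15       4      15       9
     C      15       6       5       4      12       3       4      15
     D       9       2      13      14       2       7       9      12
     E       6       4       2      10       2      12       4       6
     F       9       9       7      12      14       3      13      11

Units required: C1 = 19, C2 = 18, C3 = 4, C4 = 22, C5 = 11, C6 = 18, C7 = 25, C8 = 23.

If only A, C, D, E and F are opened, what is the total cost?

Total cost: 596

Each restaurant is assigned to its cheapest site among the open ones.
{A, C, D, E, F}: C1→A 3·19=57, C2→D 2·18=36, C3→A 2·4=8, C4→C 4·22=88, C5→D 2·11=22, C6→C 3·18=54, C7→C 4·25=100, C8→A 6·23=138. Service 503; fixed 93; total 596.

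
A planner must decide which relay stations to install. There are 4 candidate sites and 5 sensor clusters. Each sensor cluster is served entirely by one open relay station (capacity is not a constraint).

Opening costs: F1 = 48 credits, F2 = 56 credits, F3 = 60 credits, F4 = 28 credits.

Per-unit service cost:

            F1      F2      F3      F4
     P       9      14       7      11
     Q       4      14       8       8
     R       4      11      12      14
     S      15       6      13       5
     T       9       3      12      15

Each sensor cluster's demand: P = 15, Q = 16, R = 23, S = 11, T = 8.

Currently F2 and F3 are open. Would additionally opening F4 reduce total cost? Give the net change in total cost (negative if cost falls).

No — net change +17 (cost rises by 17).

Current service cost with {F2, F3}: 576.
Adding F4: each sensor cluster re-picks its cheapest; new service cost 565, saving 11.
Extra fixed cost: 28. Net change = 28 − 11 = 17.
(Totals: 692 → 709.)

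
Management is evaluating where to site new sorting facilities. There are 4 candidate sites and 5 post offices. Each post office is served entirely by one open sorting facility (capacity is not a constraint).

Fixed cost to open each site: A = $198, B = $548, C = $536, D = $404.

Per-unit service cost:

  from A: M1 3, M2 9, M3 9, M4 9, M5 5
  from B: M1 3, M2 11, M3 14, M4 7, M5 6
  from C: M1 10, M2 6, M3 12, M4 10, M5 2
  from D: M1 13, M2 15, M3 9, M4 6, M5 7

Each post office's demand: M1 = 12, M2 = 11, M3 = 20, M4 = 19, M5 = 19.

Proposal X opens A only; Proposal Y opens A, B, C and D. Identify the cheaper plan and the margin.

Proposal X is cheaper by 1341.

Proposal X: {A}: M1→A 3·12=36, M2→A 9·11=99, M3→A 9·20=180, M4→A 9·19=171, M5→A 5·19=95. Service 581; fixed 198; total 779.
Proposal Y: {A, B, C, D}: M1→A 3·12=36, M2→C 6·11=66, M3→A 9·20=180, M4→D 6·19=114, M5→C 2·19=38. Service 434; fixed 1686; total 2120.
Difference: |779 − 2120| = 1341.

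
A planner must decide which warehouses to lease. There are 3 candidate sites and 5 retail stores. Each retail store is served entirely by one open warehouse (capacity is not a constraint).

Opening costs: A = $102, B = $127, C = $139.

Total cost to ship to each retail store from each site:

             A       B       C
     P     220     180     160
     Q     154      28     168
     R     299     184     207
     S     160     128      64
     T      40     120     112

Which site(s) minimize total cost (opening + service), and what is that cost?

For any fixed open set, each retail store goes to its cheapest open site; total = fixed + service.
{B}: P→B 180, Q→B 28, R→B 184, S→B 128, T→B 120. Service 640; fixed 127; total 767.
{A, B}: service 560 + fixed 229 = 789
{B, C}: service 548 + fixed 266 = 814
{A, B, C}: service 476 + fixed 368 = 844
(All 7 nonempty subsets were checked; B only is lowest.)

Open B only; minimum total cost 767.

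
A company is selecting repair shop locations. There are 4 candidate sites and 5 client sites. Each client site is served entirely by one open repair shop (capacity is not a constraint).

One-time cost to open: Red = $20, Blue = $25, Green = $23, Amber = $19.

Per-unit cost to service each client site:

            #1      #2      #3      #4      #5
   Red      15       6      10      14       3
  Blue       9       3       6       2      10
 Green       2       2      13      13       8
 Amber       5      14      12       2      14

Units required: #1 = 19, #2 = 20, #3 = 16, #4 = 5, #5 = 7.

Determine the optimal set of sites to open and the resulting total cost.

For any fixed open set, each client site goes to its cheapest open site; total = fixed + service.
{Red, Blue, Green}: #1→Green 2·19=38, #2→Green 2·20=40, #3→Blue 6·16=96, #4→Blue 2·5=10, #5→Red 3·7=21. Service 205; fixed 68; total 273.
{Blue, Green}: service 240 + fixed 48 = 288
{Red, Blue, Green, Amber}: service 205 + fixed 87 = 292
{Amber}: service 675 + fixed 19 = 694
No other subset beats 273.

Open Red, Blue and Green; minimum total cost 273.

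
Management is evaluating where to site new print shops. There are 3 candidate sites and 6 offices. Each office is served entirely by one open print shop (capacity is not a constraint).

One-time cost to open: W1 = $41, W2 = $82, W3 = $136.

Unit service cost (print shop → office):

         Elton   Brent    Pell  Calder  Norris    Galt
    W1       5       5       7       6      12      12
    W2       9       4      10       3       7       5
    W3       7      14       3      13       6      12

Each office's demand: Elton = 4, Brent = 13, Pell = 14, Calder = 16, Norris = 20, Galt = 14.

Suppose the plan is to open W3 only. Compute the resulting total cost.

Total cost: 884

Each office is assigned to its cheapest site among the open ones.
{W3}: Elton→W3 7·4=28, Brent→W3 14·13=182, Pell→W3 3·14=42, Calder→W3 13·16=208, Norris→W3 6·20=120, Galt→W3 12·14=168. Service 748; fixed 136; total 884.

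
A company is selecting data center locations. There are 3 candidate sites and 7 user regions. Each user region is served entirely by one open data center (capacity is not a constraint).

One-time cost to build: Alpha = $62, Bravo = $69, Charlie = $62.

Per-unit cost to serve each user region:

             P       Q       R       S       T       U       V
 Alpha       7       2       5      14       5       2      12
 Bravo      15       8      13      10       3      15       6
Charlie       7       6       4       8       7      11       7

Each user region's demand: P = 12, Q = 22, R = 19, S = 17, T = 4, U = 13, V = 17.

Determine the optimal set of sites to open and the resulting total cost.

Open Alpha and Charlie; minimum total cost 629.

For any fixed open set, each user region goes to its cheapest open site; total = fixed + service.
{Alpha, Charlie}: P→Alpha 7·12=84, Q→Alpha 2·22=44, R→Charlie 4·19=76, S→Charlie 8·17=136, T→Alpha 5·4=20, U→Alpha 2·13=26, V→Charlie 7·17=119. Service 505; fixed 124; total 629.
{Alpha, Bravo}: service 533 + fixed 131 = 664
{Alpha, Bravo, Charlie}: P→Alpha 7·12=84, Q→Alpha 2·22=44, R→Charlie 4·19=76, S→Charlie 8·17=136, T→Bravo 3·4=12, U→Alpha 2·13=26, V→Bravo 6·17=102. Service 480; fixed 193; total 673.
{Alpha}: service 711 + fixed 62 = 773
(All 7 nonempty subsets were checked; Alpha and Charlie is lowest.)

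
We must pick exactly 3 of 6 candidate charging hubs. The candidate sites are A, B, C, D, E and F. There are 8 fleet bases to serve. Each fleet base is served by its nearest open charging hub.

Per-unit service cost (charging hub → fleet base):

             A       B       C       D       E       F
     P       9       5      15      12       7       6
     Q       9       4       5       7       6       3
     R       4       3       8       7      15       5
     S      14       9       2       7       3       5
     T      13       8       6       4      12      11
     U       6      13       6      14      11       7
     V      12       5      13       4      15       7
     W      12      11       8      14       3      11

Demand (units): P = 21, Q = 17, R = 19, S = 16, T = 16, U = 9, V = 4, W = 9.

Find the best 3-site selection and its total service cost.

With exactly 3 open, each fleet base uses its cheapest among the chosen.
{B, C, E}: P→B 5·21=105, Q→B 4·17=68, R→B 3·19=57, S→C 2·16=32, T→C 6·16=96, U→C 6·9=54, V→B 5·4=20, W→E 3·9=27. Service cost 459.
{B, C, D}: service cost 468
{B, D, E}: service cost 484
Among all 20 size-3 choices, {B, C, E} is lowest.

Choose B, C and E; total service cost 459.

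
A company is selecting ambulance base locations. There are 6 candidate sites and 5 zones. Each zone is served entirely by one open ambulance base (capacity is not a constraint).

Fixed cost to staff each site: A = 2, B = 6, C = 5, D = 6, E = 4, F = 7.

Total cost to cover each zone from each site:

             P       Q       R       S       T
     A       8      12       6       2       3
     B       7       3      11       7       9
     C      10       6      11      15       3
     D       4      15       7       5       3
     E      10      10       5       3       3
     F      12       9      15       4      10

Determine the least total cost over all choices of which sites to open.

Minimum total cost: 29

For any fixed open set, each zone goes to its cheapest open site; total = fixed + service.
{A, B}: P→B 7, Q→B 3, R→A 6, S→A 2, T→A 3. Service 21; fixed 8; total 29.
{B, E}: service 21 + fixed 10 = 31
{A, B, D}: P→D 4, Q→B 3, R→A 6, S→A 2, T→A 3. Service 18; fixed 14; total 32.
{A, B, C, D, E, F}: P→D 4, Q→B 3, R→E 5, S→A 2, T→A 3. Service 17; fixed 30; total 47.
No other subset beats 29.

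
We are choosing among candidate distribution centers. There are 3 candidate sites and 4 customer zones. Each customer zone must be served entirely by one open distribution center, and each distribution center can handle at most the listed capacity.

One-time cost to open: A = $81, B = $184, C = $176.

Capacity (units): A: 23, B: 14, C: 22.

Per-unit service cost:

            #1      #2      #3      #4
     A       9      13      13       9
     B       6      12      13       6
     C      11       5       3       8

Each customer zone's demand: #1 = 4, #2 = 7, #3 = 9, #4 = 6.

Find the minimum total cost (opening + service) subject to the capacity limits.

Minimum total cost: 403

Open {A, C}: #1→A 9·4=36, #2→C 5·7=35, #3→C 3·9=27, #4→C 8·6=48.
Loads: A carries 4/23, C carries 22/22. Service 146; fixed 257; total 403.
Next best feasible plan costs 409.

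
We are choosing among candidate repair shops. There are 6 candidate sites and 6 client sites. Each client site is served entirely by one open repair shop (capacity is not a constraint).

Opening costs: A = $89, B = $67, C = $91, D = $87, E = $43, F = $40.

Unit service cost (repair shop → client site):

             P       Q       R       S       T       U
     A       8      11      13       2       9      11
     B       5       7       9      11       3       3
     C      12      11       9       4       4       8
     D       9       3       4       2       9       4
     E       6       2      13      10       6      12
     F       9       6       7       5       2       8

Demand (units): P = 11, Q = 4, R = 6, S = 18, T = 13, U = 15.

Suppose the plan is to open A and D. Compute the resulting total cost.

Total cost: 513

Each client site is assigned to its cheapest site among the open ones.
{A, D}: P→A 8·11=88, Q→D 3·4=12, R→D 4·6=24, S→A 2·18=36, T→A 9·13=117, U→D 4·15=60. Service 337; fixed 176; total 513.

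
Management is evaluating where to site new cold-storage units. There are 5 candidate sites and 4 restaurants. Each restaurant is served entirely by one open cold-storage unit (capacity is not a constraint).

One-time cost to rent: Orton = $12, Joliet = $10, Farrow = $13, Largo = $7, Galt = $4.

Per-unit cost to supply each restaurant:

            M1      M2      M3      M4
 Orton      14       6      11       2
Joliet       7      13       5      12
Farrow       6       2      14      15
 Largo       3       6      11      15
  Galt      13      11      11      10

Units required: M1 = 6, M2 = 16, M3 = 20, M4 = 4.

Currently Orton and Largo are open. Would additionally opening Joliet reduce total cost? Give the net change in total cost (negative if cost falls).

Current service cost with {Orton, Largo}: 342.
Adding Joliet: each restaurant re-picks its cheapest; new service cost 222, saving 120.
Extra fixed cost: 10. Net change = 10 − 120 = -110.
(Totals: 361 → 251.)

Yes — net change −110 (cost falls by 110).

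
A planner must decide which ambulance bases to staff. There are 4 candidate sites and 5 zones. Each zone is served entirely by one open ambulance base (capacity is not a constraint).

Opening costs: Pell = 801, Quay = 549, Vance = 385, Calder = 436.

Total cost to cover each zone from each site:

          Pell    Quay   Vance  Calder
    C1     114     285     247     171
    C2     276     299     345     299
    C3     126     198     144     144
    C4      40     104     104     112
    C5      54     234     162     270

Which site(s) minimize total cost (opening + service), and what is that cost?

Open Vance only; minimum total cost 1387.

For any fixed open set, each zone goes to its cheapest open site; total = fixed + service.
{Vance}: C1→Vance 247, C2→Vance 345, C3→Vance 144, C4→Vance 104, C5→Vance 162. Service 1002; fixed 385; total 1387.
{Pell}: service 610 + fixed 801 = 1411
{Calder}: C1→Calder 171, C2→Calder 299, C3→Calder 144, C4→Calder 112, C5→Calder 270. Service 996; fixed 436; total 1432.
{Pell, Quay, Vance, Calder}: service 610 + fixed 2171 = 2781
No other subset beats 1387.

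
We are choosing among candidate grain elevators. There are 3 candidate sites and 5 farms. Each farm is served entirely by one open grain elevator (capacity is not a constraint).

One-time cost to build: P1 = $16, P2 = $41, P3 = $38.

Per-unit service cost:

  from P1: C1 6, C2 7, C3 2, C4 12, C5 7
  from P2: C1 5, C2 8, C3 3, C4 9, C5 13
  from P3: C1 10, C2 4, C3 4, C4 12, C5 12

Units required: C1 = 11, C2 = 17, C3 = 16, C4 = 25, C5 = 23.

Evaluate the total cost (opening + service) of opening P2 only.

Total cost: 804

Each farm is assigned to its cheapest site among the open ones.
{P2}: C1→P2 5·11=55, C2→P2 8·17=136, C3→P2 3·16=48, C4→P2 9·25=225, C5→P2 13·23=299. Service 763; fixed 41; total 804.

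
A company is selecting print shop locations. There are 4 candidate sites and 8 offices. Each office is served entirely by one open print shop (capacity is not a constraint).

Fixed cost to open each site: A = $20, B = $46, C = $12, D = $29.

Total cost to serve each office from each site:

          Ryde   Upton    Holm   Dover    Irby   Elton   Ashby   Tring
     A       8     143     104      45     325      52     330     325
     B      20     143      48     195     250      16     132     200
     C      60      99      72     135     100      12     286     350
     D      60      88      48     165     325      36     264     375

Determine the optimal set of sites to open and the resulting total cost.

Open A, B and C; minimum total cost 722.

For any fixed open set, each office goes to its cheapest open site; total = fixed + service.
{A, B, C}: Ryde→A 8, Upton→C 99, Holm→B 48, Dover→A 45, Irby→C 100, Elton→C 12, Ashby→B 132, Tring→B 200. Service 644; fixed 78; total 722.
{A, B, C, D}: Ryde→A 8, Upton→D 88, Holm→B 48, Dover→A 45, Irby→C 100, Elton→C 12, Ashby→B 132, Tring→B 200. Service 633; fixed 107; total 740.
{B, C}: service 746 + fixed 58 = 804
{C}: Ryde→C 60, Upton→C 99, Holm→C 72, Dover→C 135, Irby→C 100, Elton→C 12, Ashby→C 286, Tring→C 350. Service 1114; fixed 12; total 1126.
(All 15 nonempty subsets were checked; A, B and C is lowest.)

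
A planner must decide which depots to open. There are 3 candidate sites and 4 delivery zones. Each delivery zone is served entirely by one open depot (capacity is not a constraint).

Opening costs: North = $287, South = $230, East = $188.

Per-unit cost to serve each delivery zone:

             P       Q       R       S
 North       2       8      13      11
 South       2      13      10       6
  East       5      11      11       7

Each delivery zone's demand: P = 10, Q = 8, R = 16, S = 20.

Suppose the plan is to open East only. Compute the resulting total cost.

Total cost: 642

Each delivery zone is assigned to its cheapest site among the open ones.
{East}: P→East 5·10=50, Q→East 11·8=88, R→East 11·16=176, S→East 7·20=140. Service 454; fixed 188; total 642.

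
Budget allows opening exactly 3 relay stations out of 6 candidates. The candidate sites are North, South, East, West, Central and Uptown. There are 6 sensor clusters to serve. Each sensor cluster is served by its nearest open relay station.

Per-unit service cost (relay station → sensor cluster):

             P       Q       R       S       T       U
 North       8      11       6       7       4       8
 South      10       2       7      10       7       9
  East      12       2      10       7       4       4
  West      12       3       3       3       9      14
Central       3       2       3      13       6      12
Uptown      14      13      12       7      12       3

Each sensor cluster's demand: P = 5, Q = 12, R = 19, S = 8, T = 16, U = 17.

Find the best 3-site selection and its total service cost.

With exactly 3 open, each sensor cluster uses its cheapest among the chosen.
{East, West, Central}: P→Central 3·5=15, Q→East 2·12=24, R→West 3·19=57, S→West 3·8=24, T→East 4·16=64, U→East 4·17=68. Service cost 252.
{North, Central, Uptown}: service cost 267
{East, Central, Uptown}: service cost 267
Among all 20 size-3 choices, {East, West, Central} is lowest.

Choose East, West and Central; total service cost 252.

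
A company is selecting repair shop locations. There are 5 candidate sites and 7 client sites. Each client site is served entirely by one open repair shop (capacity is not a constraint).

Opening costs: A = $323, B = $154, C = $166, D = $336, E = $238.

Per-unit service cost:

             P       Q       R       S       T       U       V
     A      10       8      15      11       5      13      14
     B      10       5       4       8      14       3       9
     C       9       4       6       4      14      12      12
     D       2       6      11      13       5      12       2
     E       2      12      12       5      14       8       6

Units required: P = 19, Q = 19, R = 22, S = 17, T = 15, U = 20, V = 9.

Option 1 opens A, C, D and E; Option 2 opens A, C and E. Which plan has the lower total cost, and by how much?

Option 2 is cheaper by 300.

Option 1: {A, C, D, E}: P→D 2·19=38, Q→C 4·19=76, R→C 6·22=132, S→C 4·17=68, T→A 5·15=75, U→E 8·20=160, V→D 2·9=18. Service 567; fixed 1063; total 1630.
Option 2: {A, C, E}: P→E 2·19=38, Q→C 4·19=76, R→C 6·22=132, S→C 4·17=68, T→A 5·15=75, U→E 8·20=160, V→E 6·9=54. Service 603; fixed 727; total 1330.
Difference: |1630 − 1330| = 300.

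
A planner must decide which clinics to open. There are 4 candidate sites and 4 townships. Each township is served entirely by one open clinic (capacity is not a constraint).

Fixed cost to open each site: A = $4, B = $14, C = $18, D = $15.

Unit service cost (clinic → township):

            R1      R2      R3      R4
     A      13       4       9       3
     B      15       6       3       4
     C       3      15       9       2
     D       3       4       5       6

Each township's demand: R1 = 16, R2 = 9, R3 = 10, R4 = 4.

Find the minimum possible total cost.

For any fixed open set, each township goes to its cheapest open site; total = fixed + service.
{A, B, C}: R1→C 3·16=48, R2→A 4·9=36, R3→B 3·10=30, R4→C 2·4=8. Service 122; fixed 36; total 158.
{A, B, D}: service 126 + fixed 33 = 159
{B, D}: service 130 + fixed 29 = 159
{A, B, C, D}: service 122 + fixed 51 = 173
No other subset beats 158.

Minimum total cost: 158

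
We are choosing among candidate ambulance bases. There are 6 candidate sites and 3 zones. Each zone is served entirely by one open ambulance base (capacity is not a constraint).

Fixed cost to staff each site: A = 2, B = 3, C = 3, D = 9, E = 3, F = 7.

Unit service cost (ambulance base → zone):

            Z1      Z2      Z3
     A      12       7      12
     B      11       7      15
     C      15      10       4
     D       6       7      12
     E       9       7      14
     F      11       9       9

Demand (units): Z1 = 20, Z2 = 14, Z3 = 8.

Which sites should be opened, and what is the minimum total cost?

Open C and D; minimum total cost 262.

For any fixed open set, each zone goes to its cheapest open site; total = fixed + service.
{C, D}: Z1→D 6·20=120, Z2→D 7·14=98, Z3→C 4·8=32. Service 250; fixed 12; total 262.
{A, C, D}: service 250 + fixed 14 = 264
{B, C, D}: service 250 + fixed 15 = 265
{A, B, C, D, E, F}: service 250 + fixed 27 = 277
No other subset beats 262.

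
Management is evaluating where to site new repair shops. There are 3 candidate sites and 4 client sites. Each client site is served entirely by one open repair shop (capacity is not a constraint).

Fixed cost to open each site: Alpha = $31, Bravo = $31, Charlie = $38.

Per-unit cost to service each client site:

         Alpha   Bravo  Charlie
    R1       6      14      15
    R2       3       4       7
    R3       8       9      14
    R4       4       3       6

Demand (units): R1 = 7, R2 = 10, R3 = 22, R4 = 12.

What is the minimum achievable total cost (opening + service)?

For any fixed open set, each client site goes to its cheapest open site; total = fixed + service.
{Alpha}: R1→Alpha 6·7=42, R2→Alpha 3·10=30, R3→Alpha 8·22=176, R4→Alpha 4·12=48. Service 296; fixed 31; total 327.
{Alpha, Bravo}: R1→Alpha 6·7=42, R2→Alpha 3·10=30, R3→Alpha 8·22=176, R4→Bravo 3·12=36. Service 284; fixed 62; total 346.
{Alpha, Charlie}: service 296 + fixed 69 = 365
{Alpha, Bravo, Charlie}: R1→Alpha 6·7=42, R2→Alpha 3·10=30, R3→Alpha 8·22=176, R4→Bravo 3·12=36. Service 284; fixed 100; total 384.
No other subset beats 327.

Minimum total cost: 327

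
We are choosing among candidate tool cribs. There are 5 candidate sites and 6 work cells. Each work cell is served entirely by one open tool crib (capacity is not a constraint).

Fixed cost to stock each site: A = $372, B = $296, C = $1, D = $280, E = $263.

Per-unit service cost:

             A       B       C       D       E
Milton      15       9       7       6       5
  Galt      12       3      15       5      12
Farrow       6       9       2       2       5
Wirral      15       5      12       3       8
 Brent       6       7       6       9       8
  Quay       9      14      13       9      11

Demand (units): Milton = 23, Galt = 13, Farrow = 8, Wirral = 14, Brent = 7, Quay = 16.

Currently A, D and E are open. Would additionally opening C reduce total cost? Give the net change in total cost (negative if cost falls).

No — net change +1 (cost rises by 1).

Current service cost with {A, D, E}: 424.
Adding C: each work cell re-picks its cheapest; new service cost 424, saving 0.
Extra fixed cost: 1. Net change = 1 − 0 = 1.
(Totals: 1339 → 1340.)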